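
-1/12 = -0.08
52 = 52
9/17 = 0.53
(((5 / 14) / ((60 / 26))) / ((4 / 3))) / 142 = 13 / 15904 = 0.00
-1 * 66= -66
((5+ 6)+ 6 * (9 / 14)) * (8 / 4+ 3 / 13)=232 / 7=33.14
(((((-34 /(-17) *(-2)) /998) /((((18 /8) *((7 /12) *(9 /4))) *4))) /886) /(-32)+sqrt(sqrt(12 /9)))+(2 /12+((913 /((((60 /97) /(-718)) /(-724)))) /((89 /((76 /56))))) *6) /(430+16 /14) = sqrt(2) *3^(3 /4) /3+6090794541573251929 /37407101957820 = 162825.62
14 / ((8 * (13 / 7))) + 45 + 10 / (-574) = 685383 / 14924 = 45.92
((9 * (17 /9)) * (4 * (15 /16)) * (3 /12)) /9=85 /48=1.77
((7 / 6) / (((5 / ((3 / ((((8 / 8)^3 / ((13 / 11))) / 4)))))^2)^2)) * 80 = 11055163392 / 1830125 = 6040.66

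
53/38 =1.39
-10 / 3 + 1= -7 / 3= -2.33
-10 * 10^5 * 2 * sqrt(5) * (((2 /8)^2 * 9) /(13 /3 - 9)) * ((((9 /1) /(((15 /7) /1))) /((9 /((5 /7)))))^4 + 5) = 3625000 * sqrt(5) /3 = 2701915.47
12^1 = 12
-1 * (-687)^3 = 324242703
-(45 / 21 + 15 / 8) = -225 / 56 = -4.02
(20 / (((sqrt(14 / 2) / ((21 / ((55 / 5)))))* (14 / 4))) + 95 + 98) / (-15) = -193 / 15 - 8* sqrt(7) / 77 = -13.14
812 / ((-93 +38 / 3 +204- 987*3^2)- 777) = -348 / 4087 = -0.09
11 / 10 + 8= 91 / 10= 9.10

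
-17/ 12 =-1.42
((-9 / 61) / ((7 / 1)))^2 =81 / 182329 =0.00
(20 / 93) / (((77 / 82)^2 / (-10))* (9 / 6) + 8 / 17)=45723200 / 71931873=0.64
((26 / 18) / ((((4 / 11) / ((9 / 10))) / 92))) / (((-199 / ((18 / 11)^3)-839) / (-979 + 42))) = 8986508388 / 25789585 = 348.45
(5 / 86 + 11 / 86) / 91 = 8 / 3913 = 0.00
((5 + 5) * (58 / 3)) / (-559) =-580 / 1677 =-0.35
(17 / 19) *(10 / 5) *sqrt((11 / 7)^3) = 3.53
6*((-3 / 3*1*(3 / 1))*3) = -54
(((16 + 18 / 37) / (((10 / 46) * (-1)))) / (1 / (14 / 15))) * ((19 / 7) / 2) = -53314 / 555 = -96.06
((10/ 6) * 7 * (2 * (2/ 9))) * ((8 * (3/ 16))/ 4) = 35/ 18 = 1.94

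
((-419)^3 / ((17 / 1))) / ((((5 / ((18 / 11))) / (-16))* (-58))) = -10592648496 / 27115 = -390656.41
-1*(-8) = 8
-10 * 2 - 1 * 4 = -24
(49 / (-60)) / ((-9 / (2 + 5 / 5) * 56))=7 / 1440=0.00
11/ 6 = 1.83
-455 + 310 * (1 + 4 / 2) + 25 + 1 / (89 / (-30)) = 44470 / 89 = 499.66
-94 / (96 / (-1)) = 47 / 48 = 0.98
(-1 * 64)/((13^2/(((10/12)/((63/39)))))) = -160/819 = -0.20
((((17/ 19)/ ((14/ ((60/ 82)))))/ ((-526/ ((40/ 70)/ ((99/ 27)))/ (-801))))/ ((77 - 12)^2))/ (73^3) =245106/ 36300053127933595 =0.00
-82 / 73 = -1.12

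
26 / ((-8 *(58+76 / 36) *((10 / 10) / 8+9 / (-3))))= 0.02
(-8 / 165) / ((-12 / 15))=0.06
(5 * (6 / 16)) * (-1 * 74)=-555 / 4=-138.75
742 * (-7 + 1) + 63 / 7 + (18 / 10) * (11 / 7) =-4440.17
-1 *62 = -62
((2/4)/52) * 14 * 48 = 84/13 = 6.46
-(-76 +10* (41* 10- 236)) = -1664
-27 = -27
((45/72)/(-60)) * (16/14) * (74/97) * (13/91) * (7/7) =-37/28518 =-0.00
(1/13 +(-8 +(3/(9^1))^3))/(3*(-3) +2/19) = 52592/59319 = 0.89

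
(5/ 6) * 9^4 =10935/ 2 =5467.50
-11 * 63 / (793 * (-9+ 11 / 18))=12474 / 119743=0.10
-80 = -80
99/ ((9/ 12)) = 132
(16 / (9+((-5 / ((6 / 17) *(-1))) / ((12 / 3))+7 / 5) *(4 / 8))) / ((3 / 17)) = 21760 / 2753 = 7.90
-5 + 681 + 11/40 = 27051/40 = 676.28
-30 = -30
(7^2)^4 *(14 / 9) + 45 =8967513.22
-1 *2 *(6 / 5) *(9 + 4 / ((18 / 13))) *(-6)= 856 / 5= 171.20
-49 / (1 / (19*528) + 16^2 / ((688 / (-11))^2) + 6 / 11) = -908909232 / 11333449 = -80.20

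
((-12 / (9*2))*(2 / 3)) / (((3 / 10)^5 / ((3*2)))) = -800000 / 729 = -1097.39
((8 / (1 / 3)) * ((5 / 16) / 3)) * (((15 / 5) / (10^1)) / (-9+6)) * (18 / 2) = -9 / 4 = -2.25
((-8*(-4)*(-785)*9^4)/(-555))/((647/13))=5966.72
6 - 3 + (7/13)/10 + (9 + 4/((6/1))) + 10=8861/390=22.72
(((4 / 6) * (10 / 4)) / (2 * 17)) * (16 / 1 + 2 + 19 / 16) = 1535 / 1632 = 0.94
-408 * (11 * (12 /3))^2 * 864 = -682463232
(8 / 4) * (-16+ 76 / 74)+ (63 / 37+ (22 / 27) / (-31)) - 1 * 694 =-22367965 / 30969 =-722.27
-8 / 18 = -4 / 9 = -0.44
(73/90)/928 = 73/83520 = 0.00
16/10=8/5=1.60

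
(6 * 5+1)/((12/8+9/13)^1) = 806/57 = 14.14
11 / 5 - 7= -24 / 5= -4.80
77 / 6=12.83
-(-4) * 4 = 16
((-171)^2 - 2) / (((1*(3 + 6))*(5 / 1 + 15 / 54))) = 58478 / 95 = 615.56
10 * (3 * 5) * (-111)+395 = -16255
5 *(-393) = -1965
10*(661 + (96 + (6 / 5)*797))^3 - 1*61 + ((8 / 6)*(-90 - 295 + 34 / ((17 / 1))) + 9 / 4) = 15090288315487 / 300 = 50300961051.62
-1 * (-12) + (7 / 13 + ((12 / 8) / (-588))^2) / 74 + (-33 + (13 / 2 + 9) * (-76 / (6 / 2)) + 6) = -180786464281 / 443474304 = -407.66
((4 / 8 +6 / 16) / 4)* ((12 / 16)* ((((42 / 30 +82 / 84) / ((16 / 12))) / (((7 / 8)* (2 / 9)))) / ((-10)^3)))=-13473 / 8960000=-0.00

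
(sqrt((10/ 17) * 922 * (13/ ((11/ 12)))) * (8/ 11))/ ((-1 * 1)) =-32 * sqrt(16810365)/ 2057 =-63.78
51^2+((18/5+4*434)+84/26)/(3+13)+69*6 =812221/260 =3123.93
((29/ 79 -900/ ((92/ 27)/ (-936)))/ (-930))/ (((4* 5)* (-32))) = 449210467/ 1081478400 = 0.42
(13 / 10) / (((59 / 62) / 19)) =7657 / 295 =25.96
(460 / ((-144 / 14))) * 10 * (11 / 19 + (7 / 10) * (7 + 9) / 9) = -1254995 / 1539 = -815.46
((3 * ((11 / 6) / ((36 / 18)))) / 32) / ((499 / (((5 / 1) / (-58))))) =-55 / 3704576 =-0.00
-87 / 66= -29 / 22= -1.32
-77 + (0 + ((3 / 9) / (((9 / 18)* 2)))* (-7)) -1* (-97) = 53 / 3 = 17.67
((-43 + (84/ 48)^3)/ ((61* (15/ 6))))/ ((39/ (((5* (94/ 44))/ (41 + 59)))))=-3431/ 5075200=-0.00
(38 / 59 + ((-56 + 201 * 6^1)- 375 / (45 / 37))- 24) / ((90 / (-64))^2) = 148317184 / 358425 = 413.80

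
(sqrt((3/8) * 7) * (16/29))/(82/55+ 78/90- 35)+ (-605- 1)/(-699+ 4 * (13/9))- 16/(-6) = 66274/18717- 330 * sqrt(42)/78097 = 3.51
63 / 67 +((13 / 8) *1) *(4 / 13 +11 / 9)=16529 / 4824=3.43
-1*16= -16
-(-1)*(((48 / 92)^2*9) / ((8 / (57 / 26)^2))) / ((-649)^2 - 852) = 263169 / 75159241898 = 0.00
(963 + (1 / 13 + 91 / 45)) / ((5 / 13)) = 564583 / 225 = 2509.26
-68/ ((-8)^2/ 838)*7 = -49861/ 8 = -6232.62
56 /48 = 7 /6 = 1.17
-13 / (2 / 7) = -91 / 2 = -45.50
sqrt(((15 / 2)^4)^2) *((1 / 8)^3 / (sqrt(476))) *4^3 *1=50625 *sqrt(119) / 30464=18.13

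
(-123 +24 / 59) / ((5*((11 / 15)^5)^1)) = -1098511875 / 9502009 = -115.61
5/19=0.26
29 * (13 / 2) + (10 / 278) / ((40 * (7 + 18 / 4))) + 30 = 2794179 / 12788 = 218.50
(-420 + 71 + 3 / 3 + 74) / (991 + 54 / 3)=-274 / 1009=-0.27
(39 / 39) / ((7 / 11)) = 11 / 7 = 1.57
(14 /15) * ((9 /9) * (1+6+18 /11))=266 /33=8.06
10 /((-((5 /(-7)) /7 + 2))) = -5.27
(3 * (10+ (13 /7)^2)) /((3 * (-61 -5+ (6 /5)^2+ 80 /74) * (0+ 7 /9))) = -5486175 /20140274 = -0.27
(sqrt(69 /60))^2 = 23 /20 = 1.15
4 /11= 0.36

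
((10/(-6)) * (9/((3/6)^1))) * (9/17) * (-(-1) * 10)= -2700/17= -158.82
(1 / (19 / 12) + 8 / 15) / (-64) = -83 / 4560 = -0.02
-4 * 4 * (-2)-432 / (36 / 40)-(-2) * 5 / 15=-447.33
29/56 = 0.52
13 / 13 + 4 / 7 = 11 / 7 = 1.57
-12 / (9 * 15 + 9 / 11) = -22 / 249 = -0.09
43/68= 0.63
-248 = -248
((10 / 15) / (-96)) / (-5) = 1 / 720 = 0.00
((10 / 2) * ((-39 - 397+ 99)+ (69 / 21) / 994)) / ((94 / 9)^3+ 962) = -8546879835 / 10658834956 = -0.80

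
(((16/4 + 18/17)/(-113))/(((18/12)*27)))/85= -172/13226085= -0.00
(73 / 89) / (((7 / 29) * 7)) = 2117 / 4361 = 0.49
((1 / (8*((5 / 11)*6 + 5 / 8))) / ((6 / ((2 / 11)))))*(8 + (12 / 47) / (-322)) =0.01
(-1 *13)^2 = 169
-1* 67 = -67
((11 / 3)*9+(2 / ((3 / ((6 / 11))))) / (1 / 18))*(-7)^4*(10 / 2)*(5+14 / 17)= 46999575 / 17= 2764680.88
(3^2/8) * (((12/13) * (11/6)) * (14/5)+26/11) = 22851/2860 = 7.99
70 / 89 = 0.79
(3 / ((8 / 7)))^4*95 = 18475695 / 4096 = 4510.67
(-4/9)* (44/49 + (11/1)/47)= -3476/6909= -0.50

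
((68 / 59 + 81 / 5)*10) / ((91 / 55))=563090 / 5369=104.88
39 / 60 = 13 / 20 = 0.65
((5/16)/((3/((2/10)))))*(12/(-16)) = -1/64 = -0.02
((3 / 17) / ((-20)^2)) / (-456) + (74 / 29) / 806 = 38231513 / 12079683200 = 0.00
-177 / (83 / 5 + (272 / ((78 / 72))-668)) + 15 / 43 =885030 / 1118903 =0.79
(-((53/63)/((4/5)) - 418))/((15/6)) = 105071/630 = 166.78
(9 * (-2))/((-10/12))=108/5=21.60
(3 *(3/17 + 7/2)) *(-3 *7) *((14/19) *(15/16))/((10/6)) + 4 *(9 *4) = 248067/5168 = 48.00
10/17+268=4566/17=268.59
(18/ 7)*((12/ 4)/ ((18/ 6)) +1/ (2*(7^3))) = 6183/ 2401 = 2.58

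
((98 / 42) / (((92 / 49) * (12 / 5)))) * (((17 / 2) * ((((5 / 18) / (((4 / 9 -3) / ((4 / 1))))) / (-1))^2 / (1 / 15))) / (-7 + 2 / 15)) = -18221875 / 10025608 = -1.82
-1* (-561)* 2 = 1122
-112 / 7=-16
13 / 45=0.29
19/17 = 1.12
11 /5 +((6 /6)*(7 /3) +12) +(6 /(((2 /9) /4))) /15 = 356 /15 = 23.73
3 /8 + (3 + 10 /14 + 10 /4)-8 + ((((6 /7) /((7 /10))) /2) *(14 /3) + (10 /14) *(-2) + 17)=17.02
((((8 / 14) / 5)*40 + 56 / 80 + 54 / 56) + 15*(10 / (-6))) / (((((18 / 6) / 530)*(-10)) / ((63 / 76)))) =417693 / 1520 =274.80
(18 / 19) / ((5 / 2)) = 36 / 95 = 0.38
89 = 89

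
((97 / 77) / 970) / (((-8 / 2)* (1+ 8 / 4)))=-0.00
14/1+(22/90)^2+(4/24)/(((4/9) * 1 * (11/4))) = 632437/44550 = 14.20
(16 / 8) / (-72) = -1 / 36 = -0.03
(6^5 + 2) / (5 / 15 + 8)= 23334 / 25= 933.36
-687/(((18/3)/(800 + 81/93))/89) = -505999087/62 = -8161275.60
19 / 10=1.90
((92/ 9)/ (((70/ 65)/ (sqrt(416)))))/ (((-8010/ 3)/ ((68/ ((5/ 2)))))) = -162656 * sqrt(26)/ 420525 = -1.97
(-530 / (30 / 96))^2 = 2876416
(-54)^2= 2916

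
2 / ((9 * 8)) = 0.03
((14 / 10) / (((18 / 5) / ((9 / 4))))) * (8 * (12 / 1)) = 84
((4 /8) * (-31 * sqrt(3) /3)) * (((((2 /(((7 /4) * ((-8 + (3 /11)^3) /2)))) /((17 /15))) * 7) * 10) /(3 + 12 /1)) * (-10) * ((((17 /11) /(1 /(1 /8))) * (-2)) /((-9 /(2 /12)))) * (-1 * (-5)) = -1875500 * sqrt(3) /860301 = -3.78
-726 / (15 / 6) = -1452 / 5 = -290.40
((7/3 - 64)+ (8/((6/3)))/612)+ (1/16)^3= -38641511/626688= -61.66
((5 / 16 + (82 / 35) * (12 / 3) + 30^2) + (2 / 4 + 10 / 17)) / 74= 8670551 / 704480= 12.31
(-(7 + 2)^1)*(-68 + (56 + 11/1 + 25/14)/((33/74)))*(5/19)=-298845/1463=-204.27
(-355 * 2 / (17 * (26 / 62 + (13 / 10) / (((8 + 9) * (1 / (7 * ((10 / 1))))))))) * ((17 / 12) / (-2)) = 187085 / 36504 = 5.13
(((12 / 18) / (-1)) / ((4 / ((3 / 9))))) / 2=-1 / 36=-0.03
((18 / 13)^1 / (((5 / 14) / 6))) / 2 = 756 / 65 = 11.63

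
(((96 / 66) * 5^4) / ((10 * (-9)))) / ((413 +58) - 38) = -1000 / 42867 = -0.02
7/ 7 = 1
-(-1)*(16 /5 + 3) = 31 /5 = 6.20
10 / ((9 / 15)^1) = 50 / 3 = 16.67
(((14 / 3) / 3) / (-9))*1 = -14 / 81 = -0.17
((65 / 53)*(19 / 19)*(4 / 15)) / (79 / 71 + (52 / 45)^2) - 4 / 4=-16161727 / 18653827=-0.87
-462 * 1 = -462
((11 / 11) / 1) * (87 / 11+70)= 857 / 11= 77.91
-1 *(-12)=12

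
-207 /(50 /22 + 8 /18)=-20493 /269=-76.18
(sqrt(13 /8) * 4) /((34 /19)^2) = 361 * sqrt(26) /1156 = 1.59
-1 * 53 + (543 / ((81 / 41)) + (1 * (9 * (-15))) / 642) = 1280645 / 5778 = 221.64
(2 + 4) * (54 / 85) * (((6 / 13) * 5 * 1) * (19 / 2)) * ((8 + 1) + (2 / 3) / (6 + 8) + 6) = 1945296 / 1547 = 1257.46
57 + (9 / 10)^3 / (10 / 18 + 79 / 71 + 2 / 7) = 57.37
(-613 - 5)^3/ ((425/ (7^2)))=-11565422568/ 425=-27212758.98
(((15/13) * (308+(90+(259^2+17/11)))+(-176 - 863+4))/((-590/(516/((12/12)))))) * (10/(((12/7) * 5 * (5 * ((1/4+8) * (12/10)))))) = -440916238/278421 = -1583.63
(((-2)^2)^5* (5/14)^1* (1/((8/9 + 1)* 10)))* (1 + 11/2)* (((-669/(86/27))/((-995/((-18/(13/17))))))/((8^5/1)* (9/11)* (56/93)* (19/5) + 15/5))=-21287173248/2088489867443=-0.01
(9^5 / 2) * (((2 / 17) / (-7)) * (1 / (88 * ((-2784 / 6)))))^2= 59049 / 11804979372032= 0.00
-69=-69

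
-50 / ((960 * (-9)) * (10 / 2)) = 1 / 864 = 0.00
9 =9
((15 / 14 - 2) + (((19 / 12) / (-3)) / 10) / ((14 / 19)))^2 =25411681 / 25401600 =1.00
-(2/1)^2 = -4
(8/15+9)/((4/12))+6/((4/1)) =301/10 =30.10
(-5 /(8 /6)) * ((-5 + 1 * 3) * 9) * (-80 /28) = -1350 /7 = -192.86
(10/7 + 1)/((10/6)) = 51/35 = 1.46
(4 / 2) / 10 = 1 / 5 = 0.20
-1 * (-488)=488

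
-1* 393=-393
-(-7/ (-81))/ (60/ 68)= -119/ 1215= -0.10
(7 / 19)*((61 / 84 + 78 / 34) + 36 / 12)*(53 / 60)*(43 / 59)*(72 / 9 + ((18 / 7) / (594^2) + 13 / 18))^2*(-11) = -1753973951745750667 / 1467814630853340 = -1194.96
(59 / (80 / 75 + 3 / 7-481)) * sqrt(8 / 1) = -6195 * sqrt(2) / 25174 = -0.35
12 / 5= 2.40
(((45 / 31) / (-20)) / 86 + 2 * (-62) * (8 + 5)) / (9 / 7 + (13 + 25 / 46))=-2767650697 / 25460300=-108.70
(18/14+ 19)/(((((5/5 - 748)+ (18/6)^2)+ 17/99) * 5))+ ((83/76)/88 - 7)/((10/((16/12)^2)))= -24001056287/19235670300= -1.25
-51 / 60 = -17 / 20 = -0.85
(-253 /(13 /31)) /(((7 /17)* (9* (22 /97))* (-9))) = 1175737 /14742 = 79.75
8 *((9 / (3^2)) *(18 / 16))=9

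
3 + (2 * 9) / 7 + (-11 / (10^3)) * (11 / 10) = 389153 / 70000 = 5.56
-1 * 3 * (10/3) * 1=-10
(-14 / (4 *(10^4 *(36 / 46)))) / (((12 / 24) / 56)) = -1127 / 22500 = -0.05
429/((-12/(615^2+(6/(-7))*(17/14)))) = -1325107641/98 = -13521506.54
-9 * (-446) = 4014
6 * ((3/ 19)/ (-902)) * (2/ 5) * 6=-108/ 42845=-0.00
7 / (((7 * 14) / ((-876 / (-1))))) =438 / 7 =62.57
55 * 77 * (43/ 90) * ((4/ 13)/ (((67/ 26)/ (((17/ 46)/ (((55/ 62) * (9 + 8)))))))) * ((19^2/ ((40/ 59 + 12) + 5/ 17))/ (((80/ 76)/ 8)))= 5649013302856/ 4511238975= 1252.21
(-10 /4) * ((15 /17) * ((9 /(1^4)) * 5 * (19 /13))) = -64125 /442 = -145.08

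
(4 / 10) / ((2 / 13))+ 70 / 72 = 643 / 180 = 3.57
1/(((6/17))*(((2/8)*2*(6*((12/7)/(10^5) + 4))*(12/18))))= 0.35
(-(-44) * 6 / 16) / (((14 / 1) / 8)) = 66 / 7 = 9.43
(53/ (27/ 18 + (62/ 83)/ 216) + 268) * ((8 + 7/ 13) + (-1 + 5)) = 666169264/ 175201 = 3802.31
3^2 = 9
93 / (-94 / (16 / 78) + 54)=-124 / 539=-0.23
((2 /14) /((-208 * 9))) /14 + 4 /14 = 52415 /183456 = 0.29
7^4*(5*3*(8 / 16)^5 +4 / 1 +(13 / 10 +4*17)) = 28339003 / 160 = 177118.77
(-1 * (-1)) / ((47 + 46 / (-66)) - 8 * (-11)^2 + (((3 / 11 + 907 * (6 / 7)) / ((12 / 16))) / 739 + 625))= -170709 / 50409311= -0.00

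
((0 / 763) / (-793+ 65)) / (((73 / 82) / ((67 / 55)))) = 0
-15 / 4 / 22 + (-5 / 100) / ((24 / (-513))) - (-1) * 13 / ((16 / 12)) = 18741 / 1760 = 10.65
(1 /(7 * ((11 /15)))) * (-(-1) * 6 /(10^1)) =0.12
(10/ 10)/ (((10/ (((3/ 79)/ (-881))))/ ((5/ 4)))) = -3/ 556792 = -0.00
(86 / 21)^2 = 7396 / 441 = 16.77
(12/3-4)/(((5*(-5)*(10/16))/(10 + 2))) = 0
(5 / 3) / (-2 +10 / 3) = 5 / 4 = 1.25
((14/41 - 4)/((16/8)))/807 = -25/11029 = -0.00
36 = 36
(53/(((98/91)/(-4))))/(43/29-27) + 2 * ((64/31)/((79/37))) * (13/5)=80825693/6342910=12.74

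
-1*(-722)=722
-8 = -8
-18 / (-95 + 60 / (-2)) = 18 / 125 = 0.14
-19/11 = -1.73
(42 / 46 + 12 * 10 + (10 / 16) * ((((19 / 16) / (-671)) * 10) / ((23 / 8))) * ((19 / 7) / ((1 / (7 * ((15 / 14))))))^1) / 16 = 208862337 / 27655936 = 7.55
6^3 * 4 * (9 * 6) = 46656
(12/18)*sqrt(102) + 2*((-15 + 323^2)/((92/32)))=72572.99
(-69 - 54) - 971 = -1094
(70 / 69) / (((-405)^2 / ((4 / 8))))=7 / 2263545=0.00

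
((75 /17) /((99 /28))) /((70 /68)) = 40 /33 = 1.21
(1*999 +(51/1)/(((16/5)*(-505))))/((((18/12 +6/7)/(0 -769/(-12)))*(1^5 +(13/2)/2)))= 2896651513/453288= 6390.31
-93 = -93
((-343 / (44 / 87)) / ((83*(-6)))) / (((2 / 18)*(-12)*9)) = -9947 / 87648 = -0.11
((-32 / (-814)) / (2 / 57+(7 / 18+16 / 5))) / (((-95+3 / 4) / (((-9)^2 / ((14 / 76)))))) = -336856320 / 6656030381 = -0.05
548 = 548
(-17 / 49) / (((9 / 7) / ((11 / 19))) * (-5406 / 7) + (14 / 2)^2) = 187 / 898015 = 0.00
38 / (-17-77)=-19 / 47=-0.40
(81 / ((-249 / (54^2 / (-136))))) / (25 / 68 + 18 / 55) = 2165130 / 215717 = 10.04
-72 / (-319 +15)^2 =-9 / 11552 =-0.00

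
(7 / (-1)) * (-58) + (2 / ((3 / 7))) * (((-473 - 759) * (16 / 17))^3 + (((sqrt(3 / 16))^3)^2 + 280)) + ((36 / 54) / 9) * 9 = -219608910390310099 / 30185472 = -7275318086.47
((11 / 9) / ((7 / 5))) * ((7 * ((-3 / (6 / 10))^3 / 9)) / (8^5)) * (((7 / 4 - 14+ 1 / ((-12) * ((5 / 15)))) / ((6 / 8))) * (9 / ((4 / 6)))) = 171875 / 294912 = 0.58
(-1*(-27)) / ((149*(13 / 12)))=324 / 1937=0.17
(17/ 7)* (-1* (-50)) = 850/ 7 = 121.43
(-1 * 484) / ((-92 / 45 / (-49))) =-266805 / 23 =-11600.22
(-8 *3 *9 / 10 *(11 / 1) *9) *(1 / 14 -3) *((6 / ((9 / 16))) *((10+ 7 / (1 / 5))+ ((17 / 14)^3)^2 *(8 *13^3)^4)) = 84146346563513368679684213184 / 4117715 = 20435204127413715781612.91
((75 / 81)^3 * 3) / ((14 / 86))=671875 / 45927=14.63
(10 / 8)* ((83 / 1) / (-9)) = -415 / 36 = -11.53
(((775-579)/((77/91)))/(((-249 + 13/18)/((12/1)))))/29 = -550368/1425611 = -0.39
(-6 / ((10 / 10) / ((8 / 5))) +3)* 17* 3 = -1683 / 5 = -336.60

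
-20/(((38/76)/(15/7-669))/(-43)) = -8028960/7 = -1146994.29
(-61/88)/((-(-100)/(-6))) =183/4400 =0.04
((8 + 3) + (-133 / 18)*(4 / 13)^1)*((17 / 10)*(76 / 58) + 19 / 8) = 5451119 / 135720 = 40.16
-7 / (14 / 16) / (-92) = 2 / 23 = 0.09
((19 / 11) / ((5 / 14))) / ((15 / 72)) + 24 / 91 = 587544 / 25025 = 23.48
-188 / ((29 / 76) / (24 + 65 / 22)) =-4236392 / 319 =-13280.23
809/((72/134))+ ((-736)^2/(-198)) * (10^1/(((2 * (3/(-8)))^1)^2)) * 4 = -688004783/3564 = -193042.87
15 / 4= 3.75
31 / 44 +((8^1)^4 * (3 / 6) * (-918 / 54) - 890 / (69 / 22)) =-106560757 / 3036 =-35099.06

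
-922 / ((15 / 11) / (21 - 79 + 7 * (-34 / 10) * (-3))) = -679514 / 75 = -9060.19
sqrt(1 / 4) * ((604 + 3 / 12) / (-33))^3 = -14119845713 / 4599936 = -3069.57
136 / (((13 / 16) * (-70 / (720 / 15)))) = -52224 / 455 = -114.78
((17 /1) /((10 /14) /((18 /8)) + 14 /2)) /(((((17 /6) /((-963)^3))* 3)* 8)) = -56262549861 /1844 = -30511144.18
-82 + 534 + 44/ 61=27616/ 61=452.72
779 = 779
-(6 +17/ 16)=-113/ 16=-7.06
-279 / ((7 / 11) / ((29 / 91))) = -89001 / 637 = -139.72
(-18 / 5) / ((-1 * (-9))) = -2 / 5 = -0.40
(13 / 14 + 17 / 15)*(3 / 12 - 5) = -8227 / 840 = -9.79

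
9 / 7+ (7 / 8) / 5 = 409 / 280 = 1.46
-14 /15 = -0.93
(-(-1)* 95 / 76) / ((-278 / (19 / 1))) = -95 / 1112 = -0.09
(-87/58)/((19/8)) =-12/19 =-0.63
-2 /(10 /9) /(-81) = 1 /45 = 0.02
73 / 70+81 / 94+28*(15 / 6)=118283 / 1645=71.90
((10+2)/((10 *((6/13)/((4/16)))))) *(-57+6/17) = -12519/340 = -36.82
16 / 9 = 1.78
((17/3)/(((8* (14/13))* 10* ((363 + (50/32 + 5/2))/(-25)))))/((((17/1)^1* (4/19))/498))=-102505/164444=-0.62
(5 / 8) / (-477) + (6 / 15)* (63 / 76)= 119729 / 362520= 0.33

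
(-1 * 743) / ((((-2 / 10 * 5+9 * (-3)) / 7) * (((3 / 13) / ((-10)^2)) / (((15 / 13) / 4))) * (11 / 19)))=1764625 / 44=40105.11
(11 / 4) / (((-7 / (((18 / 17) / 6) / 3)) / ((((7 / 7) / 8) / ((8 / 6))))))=-33 / 15232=-0.00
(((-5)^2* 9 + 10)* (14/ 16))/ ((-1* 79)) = -1645/ 632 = -2.60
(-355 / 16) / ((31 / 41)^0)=-355 / 16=-22.19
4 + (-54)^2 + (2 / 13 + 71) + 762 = 48791 / 13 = 3753.15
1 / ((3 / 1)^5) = 1 / 243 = 0.00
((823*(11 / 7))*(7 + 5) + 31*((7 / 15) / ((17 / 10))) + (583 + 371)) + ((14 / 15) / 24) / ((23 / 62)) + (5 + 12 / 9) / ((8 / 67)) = 16292349827 / 985320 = 16535.08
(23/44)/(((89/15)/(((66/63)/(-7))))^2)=6325/19018321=0.00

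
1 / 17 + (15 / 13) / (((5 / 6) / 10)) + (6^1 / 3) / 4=6367 / 442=14.40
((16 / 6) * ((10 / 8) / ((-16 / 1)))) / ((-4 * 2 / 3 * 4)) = 5 / 256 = 0.02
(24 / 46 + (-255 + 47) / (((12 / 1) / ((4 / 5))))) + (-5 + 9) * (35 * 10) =478396 / 345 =1386.66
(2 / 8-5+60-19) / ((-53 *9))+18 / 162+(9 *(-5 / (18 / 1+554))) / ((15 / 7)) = -109 / 68211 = -0.00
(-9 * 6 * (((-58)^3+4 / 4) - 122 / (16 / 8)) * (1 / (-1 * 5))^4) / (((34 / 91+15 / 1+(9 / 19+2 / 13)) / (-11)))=-11135928804 / 960625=-11592.38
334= 334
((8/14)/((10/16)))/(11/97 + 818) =3104/2777495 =0.00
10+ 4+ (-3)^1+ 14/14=12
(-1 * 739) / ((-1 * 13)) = 739 / 13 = 56.85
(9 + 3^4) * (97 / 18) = 485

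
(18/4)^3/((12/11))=83.53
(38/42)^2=361/441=0.82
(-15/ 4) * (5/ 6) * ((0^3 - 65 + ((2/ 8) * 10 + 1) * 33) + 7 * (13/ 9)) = -27275/ 144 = -189.41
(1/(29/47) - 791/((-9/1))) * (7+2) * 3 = 70086/29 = 2416.76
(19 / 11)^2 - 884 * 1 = -106603 / 121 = -881.02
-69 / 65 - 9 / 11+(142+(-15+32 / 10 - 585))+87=-264321 / 715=-369.68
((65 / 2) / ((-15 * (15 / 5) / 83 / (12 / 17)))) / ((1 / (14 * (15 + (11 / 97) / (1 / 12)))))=-15982148 / 1649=-9692.02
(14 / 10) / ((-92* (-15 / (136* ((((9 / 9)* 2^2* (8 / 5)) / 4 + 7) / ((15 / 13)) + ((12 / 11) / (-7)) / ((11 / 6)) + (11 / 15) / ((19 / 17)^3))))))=12993231512 / 11930373125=1.09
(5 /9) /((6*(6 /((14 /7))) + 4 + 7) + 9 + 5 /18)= 10 /689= 0.01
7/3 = 2.33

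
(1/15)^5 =1/759375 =0.00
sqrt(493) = 22.20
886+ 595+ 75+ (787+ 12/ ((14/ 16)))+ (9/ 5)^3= 2067228/ 875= 2362.55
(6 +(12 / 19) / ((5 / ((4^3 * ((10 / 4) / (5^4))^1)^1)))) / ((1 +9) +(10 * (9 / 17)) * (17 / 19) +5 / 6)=429804 / 1109375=0.39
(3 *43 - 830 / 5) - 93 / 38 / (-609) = -285387 / 7714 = -37.00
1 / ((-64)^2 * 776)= 1 / 3178496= 0.00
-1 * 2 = -2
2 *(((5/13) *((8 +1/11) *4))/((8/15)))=6675/143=46.68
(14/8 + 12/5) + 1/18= 757/180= 4.21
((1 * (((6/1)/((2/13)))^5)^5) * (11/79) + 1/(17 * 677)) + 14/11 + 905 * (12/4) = 832493343300225374023509200000000000000.00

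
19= 19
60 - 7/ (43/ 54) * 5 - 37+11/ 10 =-8537/ 430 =-19.85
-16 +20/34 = -262/17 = -15.41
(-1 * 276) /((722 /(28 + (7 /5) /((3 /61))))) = -38962 /1805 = -21.59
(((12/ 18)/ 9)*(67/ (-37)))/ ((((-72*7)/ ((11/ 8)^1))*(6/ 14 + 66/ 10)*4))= 3685/ 283108608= 0.00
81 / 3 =27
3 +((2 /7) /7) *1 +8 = 541 /49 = 11.04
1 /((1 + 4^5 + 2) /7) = 7 /1027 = 0.01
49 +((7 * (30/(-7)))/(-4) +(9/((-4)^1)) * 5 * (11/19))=3799/76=49.99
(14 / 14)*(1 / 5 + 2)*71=781 / 5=156.20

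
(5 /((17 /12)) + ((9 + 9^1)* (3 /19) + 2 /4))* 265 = 1176335 /646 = 1820.95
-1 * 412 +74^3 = 404812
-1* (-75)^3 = 421875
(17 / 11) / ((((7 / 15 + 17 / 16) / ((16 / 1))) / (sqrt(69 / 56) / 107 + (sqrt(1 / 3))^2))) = 16320 *sqrt(966) / 3023713 + 21760 / 4037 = 5.56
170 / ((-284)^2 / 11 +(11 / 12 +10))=22440 / 969313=0.02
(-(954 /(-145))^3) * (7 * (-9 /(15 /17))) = -309965487048 /15243125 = -20334.77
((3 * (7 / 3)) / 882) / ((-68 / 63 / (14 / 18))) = -0.01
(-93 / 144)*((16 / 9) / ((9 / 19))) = -589 / 243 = -2.42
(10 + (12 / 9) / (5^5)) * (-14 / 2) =-70.00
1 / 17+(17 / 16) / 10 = 449 / 2720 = 0.17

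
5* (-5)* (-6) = 150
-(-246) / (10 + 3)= 246 / 13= 18.92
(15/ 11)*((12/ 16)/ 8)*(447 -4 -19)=2385/ 44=54.20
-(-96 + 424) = -328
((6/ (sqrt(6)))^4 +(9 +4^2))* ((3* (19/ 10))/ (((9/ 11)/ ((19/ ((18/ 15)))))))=242231/ 36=6728.64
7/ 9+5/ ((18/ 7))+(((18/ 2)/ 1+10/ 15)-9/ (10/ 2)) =953/ 90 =10.59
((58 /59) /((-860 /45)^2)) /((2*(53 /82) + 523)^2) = 3948669 /403268422747648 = 0.00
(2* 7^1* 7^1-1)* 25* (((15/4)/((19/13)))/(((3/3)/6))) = 1418625/38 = 37332.24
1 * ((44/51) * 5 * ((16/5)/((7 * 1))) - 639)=-227419/357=-637.03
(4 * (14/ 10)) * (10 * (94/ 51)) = 5264/ 51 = 103.22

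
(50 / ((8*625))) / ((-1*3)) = -1 / 300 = -0.00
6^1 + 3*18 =60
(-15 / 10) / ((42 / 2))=-1 / 14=-0.07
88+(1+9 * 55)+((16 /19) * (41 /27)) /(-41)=299576 /513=583.97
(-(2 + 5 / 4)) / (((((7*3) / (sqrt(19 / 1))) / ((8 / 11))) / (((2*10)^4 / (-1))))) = 4160000*sqrt(19) / 231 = 78497.92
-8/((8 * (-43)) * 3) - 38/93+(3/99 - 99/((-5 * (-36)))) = -809879/879780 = -0.92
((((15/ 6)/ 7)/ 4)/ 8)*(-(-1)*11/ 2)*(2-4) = -55/ 448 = -0.12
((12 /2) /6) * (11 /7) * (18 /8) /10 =99 /280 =0.35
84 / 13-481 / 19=-4657 / 247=-18.85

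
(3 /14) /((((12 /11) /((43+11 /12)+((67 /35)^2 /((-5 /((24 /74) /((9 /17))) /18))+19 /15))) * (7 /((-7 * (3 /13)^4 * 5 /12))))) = -9988895169 /1159896483200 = -0.01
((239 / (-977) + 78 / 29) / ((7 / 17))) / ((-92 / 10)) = -5888375 / 9123226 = -0.65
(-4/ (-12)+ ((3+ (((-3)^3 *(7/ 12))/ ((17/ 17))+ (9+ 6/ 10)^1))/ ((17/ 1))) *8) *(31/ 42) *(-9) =7.63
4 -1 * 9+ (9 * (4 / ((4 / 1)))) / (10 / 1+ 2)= -17 / 4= -4.25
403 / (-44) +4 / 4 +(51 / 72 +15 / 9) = -509 / 88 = -5.78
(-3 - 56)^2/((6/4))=6962/3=2320.67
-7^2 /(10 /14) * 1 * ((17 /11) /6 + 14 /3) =-22295 /66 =-337.80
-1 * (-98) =98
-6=-6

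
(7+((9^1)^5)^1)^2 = 3487611136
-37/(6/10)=-61.67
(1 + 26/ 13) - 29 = -26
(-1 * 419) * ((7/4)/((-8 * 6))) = 2933/192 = 15.28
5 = 5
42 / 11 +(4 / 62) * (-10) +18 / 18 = 1423 / 341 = 4.17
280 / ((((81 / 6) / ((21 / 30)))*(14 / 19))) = 532 / 27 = 19.70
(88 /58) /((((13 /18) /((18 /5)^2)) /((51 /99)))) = 132192 /9425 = 14.03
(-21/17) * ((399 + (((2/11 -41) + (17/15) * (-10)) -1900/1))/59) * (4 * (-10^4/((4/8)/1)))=-28702240000/11033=-2601490.08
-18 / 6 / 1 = -3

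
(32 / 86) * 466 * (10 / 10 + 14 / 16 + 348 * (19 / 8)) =6176364 / 43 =143636.37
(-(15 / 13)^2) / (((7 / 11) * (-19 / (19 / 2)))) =2475 / 2366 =1.05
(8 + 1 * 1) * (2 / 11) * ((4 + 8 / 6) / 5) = 96 / 55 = 1.75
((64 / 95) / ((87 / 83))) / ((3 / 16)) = 84992 / 24795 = 3.43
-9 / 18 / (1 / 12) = -6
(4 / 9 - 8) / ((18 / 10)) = -340 / 81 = -4.20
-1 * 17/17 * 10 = -10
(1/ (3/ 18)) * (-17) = -102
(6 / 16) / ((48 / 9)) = 9 / 128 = 0.07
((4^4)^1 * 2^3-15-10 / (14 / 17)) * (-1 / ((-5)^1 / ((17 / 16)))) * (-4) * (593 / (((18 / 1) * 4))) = -71302913 / 5040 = -14147.40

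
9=9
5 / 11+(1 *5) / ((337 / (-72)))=-2275 / 3707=-0.61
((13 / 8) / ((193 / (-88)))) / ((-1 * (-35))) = -143 / 6755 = -0.02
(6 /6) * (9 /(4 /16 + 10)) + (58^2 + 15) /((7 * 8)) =140555 /2296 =61.22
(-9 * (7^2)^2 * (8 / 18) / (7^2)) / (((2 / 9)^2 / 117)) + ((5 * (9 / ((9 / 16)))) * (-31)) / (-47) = -21823051 / 47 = -464320.23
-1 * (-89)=89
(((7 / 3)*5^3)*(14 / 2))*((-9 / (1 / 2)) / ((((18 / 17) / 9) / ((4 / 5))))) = -249900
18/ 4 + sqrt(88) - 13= 0.88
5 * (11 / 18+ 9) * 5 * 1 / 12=4325 / 216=20.02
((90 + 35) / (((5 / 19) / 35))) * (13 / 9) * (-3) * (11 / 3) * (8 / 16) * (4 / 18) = -2377375 / 81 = -29350.31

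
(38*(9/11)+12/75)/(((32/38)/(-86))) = -3510649/1100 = -3191.50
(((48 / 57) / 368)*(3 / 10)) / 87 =1 / 126730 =0.00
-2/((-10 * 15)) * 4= 4/75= 0.05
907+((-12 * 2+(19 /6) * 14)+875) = 5407 /3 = 1802.33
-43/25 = -1.72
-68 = -68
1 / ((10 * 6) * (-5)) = -1 / 300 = -0.00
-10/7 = -1.43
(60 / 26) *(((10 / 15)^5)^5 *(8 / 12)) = 671088640 / 11014751922759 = 0.00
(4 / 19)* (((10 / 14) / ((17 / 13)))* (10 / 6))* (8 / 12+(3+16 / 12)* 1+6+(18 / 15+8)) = 26260 / 6783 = 3.87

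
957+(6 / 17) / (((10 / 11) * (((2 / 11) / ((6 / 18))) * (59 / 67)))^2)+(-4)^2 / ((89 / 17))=3039676645961 / 3160051800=961.91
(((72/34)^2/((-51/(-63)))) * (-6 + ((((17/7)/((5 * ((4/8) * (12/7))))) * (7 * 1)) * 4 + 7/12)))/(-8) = -355509/49130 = -7.24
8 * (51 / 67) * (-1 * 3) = -1224 / 67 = -18.27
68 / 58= 34 / 29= 1.17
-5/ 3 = -1.67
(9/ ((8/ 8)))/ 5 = 9/ 5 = 1.80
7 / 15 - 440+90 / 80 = -438.41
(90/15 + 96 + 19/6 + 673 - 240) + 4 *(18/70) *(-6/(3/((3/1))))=111719/210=532.00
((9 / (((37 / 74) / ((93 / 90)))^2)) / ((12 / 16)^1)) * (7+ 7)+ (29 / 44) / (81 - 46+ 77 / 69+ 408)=72562200251 / 101125200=717.55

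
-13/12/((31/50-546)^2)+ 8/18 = 0.44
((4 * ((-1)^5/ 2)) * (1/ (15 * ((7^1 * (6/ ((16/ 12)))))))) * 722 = -2888/ 945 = -3.06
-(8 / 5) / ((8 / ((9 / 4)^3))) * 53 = -38637 / 320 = -120.74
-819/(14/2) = -117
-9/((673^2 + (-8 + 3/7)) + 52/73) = -1533/77147738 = -0.00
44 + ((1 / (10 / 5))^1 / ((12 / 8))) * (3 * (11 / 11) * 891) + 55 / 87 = 81400 / 87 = 935.63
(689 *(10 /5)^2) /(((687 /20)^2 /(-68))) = -74963200 /471969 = -158.83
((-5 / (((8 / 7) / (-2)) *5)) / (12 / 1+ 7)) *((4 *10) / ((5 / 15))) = 210 / 19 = 11.05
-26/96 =-13/48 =-0.27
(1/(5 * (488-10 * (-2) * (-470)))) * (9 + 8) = -17/44560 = -0.00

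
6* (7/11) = 42/11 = 3.82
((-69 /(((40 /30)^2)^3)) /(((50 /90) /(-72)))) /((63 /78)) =17655651 /8960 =1970.50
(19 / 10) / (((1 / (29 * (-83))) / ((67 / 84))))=-3064111 / 840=-3647.75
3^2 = 9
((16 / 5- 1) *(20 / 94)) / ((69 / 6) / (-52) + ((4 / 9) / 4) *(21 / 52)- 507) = -6864 / 7437233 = -0.00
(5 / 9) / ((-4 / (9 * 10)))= -25 / 2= -12.50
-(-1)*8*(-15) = -120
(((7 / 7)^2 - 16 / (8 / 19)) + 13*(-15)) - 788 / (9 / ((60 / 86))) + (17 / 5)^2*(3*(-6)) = -1616258 / 3225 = -501.17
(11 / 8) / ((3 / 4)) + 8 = 59 / 6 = 9.83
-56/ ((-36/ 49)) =686/ 9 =76.22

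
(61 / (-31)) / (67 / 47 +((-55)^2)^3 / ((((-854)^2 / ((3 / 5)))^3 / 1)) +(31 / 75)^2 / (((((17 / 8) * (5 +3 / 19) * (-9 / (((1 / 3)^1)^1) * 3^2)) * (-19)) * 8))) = -25843577881740256246591080000 / 18722402417516380732654678429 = -1.38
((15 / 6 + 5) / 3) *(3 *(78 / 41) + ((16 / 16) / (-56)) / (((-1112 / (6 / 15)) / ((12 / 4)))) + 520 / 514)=11021864251 / 656160064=16.80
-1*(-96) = 96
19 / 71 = 0.27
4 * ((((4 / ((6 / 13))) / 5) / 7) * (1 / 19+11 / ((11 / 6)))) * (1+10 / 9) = 12.66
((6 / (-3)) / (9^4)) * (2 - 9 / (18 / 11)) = 7 / 6561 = 0.00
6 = 6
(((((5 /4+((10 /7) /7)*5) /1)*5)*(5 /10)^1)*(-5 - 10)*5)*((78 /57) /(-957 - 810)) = 723125 /2193436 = 0.33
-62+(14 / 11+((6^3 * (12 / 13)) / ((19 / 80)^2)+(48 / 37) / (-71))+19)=473705289147 / 135613621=3493.05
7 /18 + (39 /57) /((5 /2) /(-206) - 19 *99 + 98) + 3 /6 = 37203716 /41872257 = 0.89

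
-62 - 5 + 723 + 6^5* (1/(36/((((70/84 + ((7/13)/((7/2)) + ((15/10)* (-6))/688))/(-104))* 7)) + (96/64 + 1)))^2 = 26241886372367557520/40001288410374841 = 656.03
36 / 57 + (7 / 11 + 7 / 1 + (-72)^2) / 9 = 362080 / 627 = 577.48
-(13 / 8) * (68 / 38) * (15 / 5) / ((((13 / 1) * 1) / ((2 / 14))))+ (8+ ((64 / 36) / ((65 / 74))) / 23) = 57208163 / 7158060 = 7.99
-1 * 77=-77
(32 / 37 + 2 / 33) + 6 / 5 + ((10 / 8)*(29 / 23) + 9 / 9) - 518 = -288299203 / 561660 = -513.30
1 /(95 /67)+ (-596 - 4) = -56933 /95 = -599.29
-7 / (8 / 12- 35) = 21 / 103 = 0.20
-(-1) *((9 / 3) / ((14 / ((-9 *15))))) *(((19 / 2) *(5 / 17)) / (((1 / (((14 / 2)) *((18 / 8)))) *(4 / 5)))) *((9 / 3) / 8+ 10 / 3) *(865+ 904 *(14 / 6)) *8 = -152774029125 / 1088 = -140417306.18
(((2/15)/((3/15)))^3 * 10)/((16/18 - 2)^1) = -8/3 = -2.67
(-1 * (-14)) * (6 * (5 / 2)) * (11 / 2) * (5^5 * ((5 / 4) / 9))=501302.08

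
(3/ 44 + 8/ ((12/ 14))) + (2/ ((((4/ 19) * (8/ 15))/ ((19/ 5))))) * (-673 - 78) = -26835025/ 528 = -50823.91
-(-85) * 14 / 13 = 1190 / 13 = 91.54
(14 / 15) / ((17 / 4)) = 56 / 255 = 0.22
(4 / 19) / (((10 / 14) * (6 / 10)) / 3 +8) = 28 / 1083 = 0.03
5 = 5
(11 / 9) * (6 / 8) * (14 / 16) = 77 / 96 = 0.80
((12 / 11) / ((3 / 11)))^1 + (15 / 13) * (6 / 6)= 67 / 13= 5.15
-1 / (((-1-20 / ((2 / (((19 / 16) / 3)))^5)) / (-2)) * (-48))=84934656 / 2050812239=0.04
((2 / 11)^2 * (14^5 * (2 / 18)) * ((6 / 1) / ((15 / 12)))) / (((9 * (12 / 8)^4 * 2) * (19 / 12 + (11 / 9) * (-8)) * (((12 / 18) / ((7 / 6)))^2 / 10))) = -3373232128 / 8673885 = -388.90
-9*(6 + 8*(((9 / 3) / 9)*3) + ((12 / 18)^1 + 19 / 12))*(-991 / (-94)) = -579735 / 376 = -1541.85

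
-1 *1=-1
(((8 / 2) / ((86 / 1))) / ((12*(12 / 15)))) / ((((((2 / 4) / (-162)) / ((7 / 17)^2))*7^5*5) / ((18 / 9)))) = -27 / 4262461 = -0.00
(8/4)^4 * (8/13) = 128/13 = 9.85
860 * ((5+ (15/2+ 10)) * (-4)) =-77400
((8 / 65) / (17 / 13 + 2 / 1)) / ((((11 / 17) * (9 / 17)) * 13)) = 2312 / 276705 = 0.01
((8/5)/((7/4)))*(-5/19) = -32/133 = -0.24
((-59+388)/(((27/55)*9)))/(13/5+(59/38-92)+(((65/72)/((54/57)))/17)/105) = -6330800/7468483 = -0.85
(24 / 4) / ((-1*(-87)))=2 / 29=0.07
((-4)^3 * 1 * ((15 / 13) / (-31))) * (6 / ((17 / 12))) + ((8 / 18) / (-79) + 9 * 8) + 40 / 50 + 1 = 2043006089 / 24355305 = 83.88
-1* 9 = -9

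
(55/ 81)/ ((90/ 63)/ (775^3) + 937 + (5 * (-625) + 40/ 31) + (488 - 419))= -35842296875/ 111785270821713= -0.00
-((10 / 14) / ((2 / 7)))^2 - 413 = -1677 / 4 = -419.25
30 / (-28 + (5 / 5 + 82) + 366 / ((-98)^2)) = 144060 / 264293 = 0.55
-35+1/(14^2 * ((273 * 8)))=-14982239/428064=-35.00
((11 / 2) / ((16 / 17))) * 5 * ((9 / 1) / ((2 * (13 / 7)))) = 58905 / 832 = 70.80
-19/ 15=-1.27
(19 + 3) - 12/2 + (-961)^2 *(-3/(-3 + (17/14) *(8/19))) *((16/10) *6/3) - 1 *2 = 5895781234/1655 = 3562405.58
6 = 6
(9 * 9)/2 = 81/2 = 40.50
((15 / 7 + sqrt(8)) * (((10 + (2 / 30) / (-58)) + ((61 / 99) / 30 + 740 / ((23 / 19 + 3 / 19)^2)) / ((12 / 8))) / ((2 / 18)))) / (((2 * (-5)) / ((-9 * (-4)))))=-44046.78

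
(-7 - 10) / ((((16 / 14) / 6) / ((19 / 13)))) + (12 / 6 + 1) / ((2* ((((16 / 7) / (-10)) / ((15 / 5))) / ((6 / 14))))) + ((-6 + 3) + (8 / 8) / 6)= -141.71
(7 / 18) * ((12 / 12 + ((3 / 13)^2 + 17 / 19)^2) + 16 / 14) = 219519367 / 185589378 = 1.18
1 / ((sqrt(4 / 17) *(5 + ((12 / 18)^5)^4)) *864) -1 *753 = -753 + 129140163 *sqrt(17) / 1115838117184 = -753.00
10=10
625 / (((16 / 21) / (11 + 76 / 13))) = 2874375 / 208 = 13819.11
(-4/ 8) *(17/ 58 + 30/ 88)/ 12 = -809/ 30624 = -0.03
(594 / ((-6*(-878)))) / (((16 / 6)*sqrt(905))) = 297*sqrt(905) / 6356720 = 0.00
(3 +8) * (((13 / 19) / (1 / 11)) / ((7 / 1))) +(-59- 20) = -8934 / 133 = -67.17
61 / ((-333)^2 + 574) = 61 / 111463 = 0.00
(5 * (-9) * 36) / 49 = -1620 / 49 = -33.06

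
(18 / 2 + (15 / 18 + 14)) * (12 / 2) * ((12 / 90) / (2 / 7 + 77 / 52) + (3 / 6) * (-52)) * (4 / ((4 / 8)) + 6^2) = -1573264264 / 9645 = -163117.08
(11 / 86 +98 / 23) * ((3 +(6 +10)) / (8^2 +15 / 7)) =1154573 / 915814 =1.26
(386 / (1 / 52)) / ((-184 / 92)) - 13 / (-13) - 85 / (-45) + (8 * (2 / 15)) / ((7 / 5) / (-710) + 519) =-166368883934 / 16581987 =-10033.11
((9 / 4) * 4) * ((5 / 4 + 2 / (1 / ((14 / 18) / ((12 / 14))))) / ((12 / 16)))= 331 / 9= 36.78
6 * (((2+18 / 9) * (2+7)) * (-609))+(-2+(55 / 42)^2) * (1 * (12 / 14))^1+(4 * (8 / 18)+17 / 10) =-2030331733 / 15435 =-131540.77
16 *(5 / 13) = 80 / 13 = 6.15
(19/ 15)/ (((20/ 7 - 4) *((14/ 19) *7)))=-361/ 1680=-0.21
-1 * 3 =-3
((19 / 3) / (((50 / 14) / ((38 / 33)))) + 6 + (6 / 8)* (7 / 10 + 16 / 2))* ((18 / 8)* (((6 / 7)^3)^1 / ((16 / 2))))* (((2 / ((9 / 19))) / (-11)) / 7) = -0.14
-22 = -22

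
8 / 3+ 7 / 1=9.67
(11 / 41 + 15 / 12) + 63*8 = 82905 / 164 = 505.52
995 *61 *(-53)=-3216835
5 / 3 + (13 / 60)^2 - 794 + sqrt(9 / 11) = -2852231 / 3600 + 3 *sqrt(11) / 11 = -791.38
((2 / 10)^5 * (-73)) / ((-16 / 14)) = 511 / 25000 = 0.02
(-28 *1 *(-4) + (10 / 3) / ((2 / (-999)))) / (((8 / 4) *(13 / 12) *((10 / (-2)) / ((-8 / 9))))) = -24848 / 195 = -127.43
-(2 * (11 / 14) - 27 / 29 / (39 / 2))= -4021 / 2639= -1.52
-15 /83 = -0.18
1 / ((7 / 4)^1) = 4 / 7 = 0.57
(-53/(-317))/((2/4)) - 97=-30643/317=-96.67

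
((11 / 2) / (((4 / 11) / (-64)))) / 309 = -3.13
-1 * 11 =-11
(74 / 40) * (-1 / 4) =-37 / 80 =-0.46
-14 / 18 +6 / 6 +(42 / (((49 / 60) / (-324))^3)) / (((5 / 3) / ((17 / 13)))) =-4046529523070218 / 1966419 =-2057816529.98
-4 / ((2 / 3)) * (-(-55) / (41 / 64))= -21120 / 41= -515.12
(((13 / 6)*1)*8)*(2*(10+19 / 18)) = 10348 / 27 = 383.26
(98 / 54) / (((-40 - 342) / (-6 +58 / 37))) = 4018 / 190809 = 0.02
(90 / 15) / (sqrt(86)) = 3 * sqrt(86) / 43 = 0.65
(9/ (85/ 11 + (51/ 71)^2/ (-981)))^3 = 160966377289544040413991/ 101858594339872492216856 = 1.58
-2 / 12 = -1 / 6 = -0.17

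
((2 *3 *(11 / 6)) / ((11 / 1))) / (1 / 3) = 3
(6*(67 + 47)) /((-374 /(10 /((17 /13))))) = -44460 /3179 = -13.99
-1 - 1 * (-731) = 730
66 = 66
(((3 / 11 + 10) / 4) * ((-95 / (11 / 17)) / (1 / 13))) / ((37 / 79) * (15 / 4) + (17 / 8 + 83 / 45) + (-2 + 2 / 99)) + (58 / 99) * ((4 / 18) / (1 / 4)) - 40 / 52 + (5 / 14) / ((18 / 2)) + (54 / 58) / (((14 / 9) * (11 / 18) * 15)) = -5151549933959783 / 3936463901370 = -1308.67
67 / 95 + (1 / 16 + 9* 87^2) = 103545087 / 1520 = 68121.77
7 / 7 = 1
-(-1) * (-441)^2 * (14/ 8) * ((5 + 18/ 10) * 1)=23143239/ 10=2314323.90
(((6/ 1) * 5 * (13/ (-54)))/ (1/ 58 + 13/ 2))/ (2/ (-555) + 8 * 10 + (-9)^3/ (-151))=-52657475/ 4030628931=-0.01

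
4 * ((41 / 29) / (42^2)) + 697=697.00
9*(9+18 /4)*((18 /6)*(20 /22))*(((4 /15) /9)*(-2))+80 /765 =-32872 /1683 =-19.53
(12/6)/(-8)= -1/4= -0.25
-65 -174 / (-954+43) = -64.81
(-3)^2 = 9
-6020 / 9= -668.89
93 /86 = 1.08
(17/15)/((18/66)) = 4.16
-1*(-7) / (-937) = -7 / 937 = -0.01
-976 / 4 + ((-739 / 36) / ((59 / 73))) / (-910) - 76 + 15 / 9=-615233453 / 1932840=-318.31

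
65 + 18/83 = 5413/83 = 65.22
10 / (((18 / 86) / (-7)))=-3010 / 9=-334.44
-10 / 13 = -0.77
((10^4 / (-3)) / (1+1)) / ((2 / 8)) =-20000 / 3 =-6666.67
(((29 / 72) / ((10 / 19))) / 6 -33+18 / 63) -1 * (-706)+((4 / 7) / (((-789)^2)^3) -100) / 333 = 60563676091780806496328863 / 89975501387514188782560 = 673.11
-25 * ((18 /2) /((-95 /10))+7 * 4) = -12850 /19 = -676.32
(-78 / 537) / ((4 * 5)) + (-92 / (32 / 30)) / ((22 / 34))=-5249461 / 39380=-133.30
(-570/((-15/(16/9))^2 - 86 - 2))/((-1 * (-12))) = 12160/4303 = 2.83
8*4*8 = 256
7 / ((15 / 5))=7 / 3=2.33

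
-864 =-864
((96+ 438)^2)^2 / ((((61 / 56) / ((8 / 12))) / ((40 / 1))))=121428823541760 / 61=1990636451504.26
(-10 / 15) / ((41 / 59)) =-118 / 123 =-0.96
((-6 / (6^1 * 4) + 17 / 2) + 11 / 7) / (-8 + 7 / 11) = -3025 / 2268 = -1.33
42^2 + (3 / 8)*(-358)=6519 / 4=1629.75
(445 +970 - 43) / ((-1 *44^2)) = -343 / 484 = -0.71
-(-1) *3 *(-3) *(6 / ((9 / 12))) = -72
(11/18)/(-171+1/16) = -88/24615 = -0.00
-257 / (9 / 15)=-1285 / 3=-428.33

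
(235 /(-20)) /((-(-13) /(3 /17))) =-141 /884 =-0.16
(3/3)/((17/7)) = 0.41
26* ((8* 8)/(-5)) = -1664/5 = -332.80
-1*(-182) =182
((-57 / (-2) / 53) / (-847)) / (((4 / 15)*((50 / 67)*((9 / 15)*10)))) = -3819 / 7182560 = -0.00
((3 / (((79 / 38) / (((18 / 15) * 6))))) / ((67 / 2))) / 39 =2736 / 344045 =0.01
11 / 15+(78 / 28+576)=121699 / 210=579.52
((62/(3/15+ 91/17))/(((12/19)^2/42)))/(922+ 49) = 6658645/5499744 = 1.21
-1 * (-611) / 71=611 / 71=8.61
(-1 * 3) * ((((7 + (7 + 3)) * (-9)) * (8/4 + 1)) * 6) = 8262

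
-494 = -494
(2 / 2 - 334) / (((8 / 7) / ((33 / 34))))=-76923 / 272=-282.81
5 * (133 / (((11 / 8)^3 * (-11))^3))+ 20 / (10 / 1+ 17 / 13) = 802870923946820 / 461348971377987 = 1.74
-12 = -12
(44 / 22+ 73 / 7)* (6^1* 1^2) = 522 / 7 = 74.57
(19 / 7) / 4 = 19 / 28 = 0.68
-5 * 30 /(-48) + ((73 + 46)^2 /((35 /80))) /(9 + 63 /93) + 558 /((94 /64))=105122077 /28200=3727.73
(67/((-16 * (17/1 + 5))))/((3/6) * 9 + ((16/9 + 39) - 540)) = 603/1567280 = 0.00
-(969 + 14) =-983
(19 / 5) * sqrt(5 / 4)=19 * sqrt(5) / 10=4.25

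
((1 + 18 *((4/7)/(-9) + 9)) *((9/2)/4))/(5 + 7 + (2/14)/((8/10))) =927/62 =14.95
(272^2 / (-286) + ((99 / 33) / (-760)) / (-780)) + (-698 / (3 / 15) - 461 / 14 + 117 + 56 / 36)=-501607485307 / 136936800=-3663.06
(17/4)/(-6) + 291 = 6967/24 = 290.29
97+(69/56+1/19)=98.28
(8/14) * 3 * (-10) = -120/7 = -17.14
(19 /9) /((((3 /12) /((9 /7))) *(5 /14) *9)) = 152 /45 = 3.38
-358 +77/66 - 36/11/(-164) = -965537/2706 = -356.81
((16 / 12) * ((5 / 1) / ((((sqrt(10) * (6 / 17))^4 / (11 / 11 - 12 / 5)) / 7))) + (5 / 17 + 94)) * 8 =86238607 / 206550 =417.52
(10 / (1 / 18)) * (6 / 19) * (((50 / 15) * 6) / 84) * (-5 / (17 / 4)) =-36000 / 2261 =-15.92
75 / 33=25 / 11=2.27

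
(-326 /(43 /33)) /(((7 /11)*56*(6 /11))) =-216953 /16856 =-12.87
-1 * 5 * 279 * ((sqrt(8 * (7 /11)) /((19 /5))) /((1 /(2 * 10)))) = -279000 * sqrt(154) /209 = -16566.02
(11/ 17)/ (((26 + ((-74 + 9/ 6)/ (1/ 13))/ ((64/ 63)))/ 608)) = -856064/ 1962259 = -0.44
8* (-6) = -48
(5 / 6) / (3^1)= 5 / 18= 0.28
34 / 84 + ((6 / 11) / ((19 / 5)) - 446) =-3910175 / 8778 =-445.45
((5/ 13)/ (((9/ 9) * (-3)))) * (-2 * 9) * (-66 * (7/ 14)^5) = -495/ 104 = -4.76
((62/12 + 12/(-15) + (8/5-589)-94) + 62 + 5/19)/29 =-350419/16530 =-21.20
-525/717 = -0.73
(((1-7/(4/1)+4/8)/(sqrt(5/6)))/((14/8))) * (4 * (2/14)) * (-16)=64 * sqrt(30)/245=1.43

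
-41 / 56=-0.73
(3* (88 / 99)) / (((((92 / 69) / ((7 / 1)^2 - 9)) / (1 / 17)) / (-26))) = -2080 / 17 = -122.35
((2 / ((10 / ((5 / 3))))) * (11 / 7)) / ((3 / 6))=22 / 21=1.05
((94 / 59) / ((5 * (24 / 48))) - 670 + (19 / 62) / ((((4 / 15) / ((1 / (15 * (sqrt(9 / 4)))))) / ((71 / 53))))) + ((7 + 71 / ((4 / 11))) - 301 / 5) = -1533284393 / 2908110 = -527.24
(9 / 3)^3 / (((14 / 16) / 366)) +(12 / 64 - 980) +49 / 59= 68159751 / 6608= 10314.73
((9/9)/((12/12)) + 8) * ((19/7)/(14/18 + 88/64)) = 12312/1085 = 11.35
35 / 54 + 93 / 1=5057 / 54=93.65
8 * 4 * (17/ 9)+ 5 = 589/ 9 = 65.44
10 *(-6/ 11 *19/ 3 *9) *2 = -6840/ 11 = -621.82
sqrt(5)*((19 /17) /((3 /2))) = 38*sqrt(5) /51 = 1.67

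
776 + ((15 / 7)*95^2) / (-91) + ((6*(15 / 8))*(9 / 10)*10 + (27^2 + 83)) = 3762709 / 2548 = 1476.73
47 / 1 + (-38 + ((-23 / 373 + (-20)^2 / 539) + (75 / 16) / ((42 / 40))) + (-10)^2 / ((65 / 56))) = 1048565937 / 10454444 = 100.30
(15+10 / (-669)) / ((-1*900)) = -401 / 24084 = -0.02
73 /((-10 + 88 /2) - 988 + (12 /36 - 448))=-219 /4205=-0.05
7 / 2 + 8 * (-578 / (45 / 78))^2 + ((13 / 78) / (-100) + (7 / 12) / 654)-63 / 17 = 6695727391711 / 833850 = 8029894.34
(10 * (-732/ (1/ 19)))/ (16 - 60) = 34770/ 11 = 3160.91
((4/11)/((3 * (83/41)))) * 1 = 0.06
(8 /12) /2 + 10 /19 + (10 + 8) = 1075 /57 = 18.86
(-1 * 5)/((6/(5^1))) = -25/6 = -4.17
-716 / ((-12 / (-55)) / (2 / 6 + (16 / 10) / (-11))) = -5549 / 9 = -616.56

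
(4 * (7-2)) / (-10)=-2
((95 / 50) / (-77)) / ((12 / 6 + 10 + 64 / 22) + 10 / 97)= -1843 / 1121260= -0.00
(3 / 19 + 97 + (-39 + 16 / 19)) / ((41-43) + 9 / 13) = -767 / 17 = -45.12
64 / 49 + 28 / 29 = 3228 / 1421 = 2.27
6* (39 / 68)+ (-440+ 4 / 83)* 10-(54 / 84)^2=-1215875733 / 276556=-4396.49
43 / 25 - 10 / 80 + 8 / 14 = 3033 / 1400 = 2.17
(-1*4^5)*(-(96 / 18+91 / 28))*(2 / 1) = 17578.67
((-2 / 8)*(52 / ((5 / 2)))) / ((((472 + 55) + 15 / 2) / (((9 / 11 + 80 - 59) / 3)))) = -832 / 11759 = -0.07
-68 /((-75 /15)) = 68 /5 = 13.60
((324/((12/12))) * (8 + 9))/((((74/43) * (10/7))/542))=224646534/185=1214305.59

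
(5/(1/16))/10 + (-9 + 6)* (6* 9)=-154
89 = 89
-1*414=-414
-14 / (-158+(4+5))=14 / 149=0.09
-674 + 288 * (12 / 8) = -242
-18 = -18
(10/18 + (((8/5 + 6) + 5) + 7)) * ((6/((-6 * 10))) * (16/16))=-907/450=-2.02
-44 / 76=-11 / 19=-0.58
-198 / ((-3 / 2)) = 132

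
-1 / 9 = -0.11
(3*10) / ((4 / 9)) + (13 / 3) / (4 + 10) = 1424 / 21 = 67.81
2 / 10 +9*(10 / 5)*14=1261 / 5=252.20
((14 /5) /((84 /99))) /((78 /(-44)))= -121 /65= -1.86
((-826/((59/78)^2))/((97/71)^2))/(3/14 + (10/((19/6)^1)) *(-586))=12690334384/30358448997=0.42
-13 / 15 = -0.87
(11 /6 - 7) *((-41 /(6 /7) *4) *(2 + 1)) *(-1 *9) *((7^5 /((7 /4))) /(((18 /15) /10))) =-2136169700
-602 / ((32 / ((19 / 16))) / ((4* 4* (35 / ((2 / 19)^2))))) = -72259565 / 64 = -1129055.70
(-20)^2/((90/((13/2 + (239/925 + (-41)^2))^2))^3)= 926599381495744599782076837066918474529/73063068443789062500000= 12682185421881400.07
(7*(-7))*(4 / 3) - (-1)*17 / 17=-193 / 3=-64.33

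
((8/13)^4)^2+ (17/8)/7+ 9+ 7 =745701672369/45680920376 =16.32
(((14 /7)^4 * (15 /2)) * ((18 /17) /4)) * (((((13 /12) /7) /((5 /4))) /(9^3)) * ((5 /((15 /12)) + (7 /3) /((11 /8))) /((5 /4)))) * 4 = 156416 /1590435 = 0.10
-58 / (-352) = 29 / 176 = 0.16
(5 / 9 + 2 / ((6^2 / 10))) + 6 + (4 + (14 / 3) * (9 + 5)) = 688 / 9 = 76.44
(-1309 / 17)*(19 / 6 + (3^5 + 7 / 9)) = -342265 / 18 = -19014.72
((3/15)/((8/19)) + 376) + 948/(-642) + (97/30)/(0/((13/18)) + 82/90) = 66427453/175480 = 378.55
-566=-566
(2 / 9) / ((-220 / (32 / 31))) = -0.00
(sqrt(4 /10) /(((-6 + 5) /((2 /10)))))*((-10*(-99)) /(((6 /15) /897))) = -88803*sqrt(10) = -280819.74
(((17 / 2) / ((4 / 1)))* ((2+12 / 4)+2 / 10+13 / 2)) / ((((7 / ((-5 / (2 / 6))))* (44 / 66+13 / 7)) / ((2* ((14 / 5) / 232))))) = -125307 / 245920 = -0.51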